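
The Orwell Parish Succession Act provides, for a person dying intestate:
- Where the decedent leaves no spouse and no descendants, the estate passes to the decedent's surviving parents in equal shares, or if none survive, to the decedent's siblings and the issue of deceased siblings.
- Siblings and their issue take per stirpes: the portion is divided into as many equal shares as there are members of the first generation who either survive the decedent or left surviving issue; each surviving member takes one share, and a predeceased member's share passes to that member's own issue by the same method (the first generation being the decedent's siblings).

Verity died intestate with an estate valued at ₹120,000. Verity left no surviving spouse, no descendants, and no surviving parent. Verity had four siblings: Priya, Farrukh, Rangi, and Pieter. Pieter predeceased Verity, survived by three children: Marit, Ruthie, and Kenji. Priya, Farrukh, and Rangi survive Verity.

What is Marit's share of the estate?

Marit receives ₹10,000.

The entire ₹120,000 passes to the siblings and their issue.
That amount (₹120,000) is divided into 4 shares of ₹30,000: Priya, Farrukh, and Rangi each take ₹30,000; Pieter's ₹30,000 share passes to Pieter's issue.
Pieter's share (₹30,000) is divided into 3 shares of ₹10,000: Marit, Ruthie, and Kenji each take ₹10,000.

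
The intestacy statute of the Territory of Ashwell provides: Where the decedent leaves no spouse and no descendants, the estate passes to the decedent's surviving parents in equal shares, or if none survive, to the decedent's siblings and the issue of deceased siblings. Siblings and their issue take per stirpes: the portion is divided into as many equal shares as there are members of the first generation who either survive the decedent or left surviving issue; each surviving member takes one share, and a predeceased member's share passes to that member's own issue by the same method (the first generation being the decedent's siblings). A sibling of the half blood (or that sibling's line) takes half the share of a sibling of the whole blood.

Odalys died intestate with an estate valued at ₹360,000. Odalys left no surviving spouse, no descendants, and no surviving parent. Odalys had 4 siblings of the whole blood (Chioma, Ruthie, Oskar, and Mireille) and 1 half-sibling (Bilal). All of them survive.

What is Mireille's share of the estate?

Mireille receives ₹80,000.

The entire ₹360,000 passes to the siblings and their issue.
Counting each half-blood sibling's line as half a unit, there are 9/2 units in ₹360,000, so one unit is ₹80,000. Whole-blood lines (Chioma, Ruthie, Oskar, and Mireille) take ₹80,000 each; half-blood lines (Bilal) take ₹40,000 each.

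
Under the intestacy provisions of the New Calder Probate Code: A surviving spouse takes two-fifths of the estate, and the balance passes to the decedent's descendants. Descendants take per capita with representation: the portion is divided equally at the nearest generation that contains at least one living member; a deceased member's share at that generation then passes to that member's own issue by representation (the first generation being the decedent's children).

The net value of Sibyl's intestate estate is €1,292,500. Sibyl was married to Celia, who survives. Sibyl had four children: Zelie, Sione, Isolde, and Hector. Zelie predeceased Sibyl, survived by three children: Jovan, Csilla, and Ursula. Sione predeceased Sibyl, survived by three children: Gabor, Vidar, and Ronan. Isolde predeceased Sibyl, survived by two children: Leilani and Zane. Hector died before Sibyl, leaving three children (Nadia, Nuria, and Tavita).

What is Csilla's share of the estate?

Celia takes two-fifths of €1,292,500 = €517,000. The remaining €775,500 passes to the descendants.
No child survives, so the initial division is made at the grandchildren's generation.
The descendants' portion (€775,500) is divided into 11 shares of €70,500: Jovan, Csilla, Ursula, Gabor, Vidar, Ronan, Leilani, Zane, Nadia, Nuria, and Tavita each take €70,500.

Csilla receives €70,500.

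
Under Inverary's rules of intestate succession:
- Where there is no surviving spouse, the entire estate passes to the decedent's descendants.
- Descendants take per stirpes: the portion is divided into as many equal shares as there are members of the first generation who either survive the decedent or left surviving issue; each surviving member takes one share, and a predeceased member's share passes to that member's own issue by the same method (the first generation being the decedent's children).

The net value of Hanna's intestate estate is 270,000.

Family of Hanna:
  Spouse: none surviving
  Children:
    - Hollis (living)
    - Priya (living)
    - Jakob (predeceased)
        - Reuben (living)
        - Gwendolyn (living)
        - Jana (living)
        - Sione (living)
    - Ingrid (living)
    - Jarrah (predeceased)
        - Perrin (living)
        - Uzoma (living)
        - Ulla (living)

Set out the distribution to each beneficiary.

Hollis: 54,000; Priya: 54,000; Reuben: 13,500; Gwendolyn: 13,500; Jana: 13,500; Sione: 13,500; Ingrid: 54,000; Perrin: 18,000; Uzoma: 18,000; Ulla: 18,000

The entire 270,000 passes to the descendants.
That amount (270,000) is divided into 5 shares of 54,000: Hollis, Priya, and Ingrid each take 54,000; Jakob's 54,000 share passes to Jakob's issue; Jarrah's 54,000 share passes to Jarrah's issue.
Jakob's share (54,000) is divided into 4 shares of 13,500: Reuben, Gwendolyn, Jana, and Sione each take 13,500.
Jarrah's share (54,000) is divided into 3 shares of 18,000: Perrin, Uzoma, and Ulla each take 18,000.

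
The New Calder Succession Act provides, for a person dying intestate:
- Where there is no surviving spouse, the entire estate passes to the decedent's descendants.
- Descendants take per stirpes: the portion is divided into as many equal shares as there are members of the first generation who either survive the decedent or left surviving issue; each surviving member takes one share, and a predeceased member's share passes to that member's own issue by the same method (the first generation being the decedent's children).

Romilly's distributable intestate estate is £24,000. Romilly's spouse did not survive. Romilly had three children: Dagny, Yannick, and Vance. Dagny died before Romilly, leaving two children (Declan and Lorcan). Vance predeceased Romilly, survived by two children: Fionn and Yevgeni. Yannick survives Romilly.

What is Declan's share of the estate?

Declan receives £4,000.

The entire £24,000 passes to the descendants.
That amount (£24,000) is divided into 3 shares of £8,000: Yannick takes £8,000; Dagny's £8,000 share passes to Dagny's issue; Vance's £8,000 share passes to Vance's issue.
Dagny's share (£8,000) is divided into 2 shares of £4,000: Declan and Lorcan each take £4,000.
Vance's share (£8,000) is divided into 2 shares of £4,000: Fionn and Yevgeni each take £4,000.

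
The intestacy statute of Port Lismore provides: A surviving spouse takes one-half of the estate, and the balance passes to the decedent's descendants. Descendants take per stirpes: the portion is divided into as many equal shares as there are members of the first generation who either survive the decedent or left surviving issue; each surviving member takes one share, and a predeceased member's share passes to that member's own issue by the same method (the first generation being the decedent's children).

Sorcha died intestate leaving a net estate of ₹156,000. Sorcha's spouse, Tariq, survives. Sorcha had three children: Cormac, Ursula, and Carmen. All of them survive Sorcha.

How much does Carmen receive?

Carmen receives ₹26,000.

Tariq takes one-half of ₹156,000 = ₹78,000. The remaining ₹78,000 passes to the descendants.
The descendants' portion (₹78,000) is divided into 3 shares of ₹26,000: Cormac, Ursula, and Carmen each take ₹26,000.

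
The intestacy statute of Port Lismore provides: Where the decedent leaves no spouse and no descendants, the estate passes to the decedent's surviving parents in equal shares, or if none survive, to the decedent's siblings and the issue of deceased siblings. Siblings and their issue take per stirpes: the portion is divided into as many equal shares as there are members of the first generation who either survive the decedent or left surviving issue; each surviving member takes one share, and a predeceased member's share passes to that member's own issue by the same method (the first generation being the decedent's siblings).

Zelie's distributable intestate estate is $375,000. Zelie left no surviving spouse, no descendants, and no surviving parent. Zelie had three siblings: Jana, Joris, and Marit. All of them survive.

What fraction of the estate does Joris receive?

The entire $375,000 passes to the siblings and their issue.
That amount ($375,000) is divided into 3 shares of $125,000: Jana, Joris, and Marit each take $125,000.

Joris receives 1/3 of the estate.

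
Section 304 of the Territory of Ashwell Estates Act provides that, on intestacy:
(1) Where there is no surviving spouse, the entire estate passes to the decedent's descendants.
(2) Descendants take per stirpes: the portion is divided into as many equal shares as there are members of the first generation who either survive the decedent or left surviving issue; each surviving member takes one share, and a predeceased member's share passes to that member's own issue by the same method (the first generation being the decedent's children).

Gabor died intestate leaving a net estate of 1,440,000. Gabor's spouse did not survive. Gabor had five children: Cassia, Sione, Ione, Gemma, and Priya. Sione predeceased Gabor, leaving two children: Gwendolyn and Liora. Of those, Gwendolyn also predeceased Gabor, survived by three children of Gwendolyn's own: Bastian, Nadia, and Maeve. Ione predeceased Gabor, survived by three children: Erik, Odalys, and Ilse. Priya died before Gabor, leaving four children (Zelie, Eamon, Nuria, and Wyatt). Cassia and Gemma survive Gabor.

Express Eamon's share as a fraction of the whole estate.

Eamon receives 1/20 of the estate.

The entire 1,440,000 passes to the descendants.
That amount (1,440,000) is divided into 5 shares of 288,000: Cassia and Gemma each take 288,000; Sione's 288,000 share passes to Sione's issue; Ione's 288,000 share passes to Ione's issue; Priya's 288,000 share passes to Priya's issue.
Sione's share (288,000) is divided into 2 shares of 144,000: Liora takes 144,000; Gwendolyn's 144,000 share passes to Gwendolyn's issue.
Gwendolyn's share (144,000) is divided into 3 shares of 48,000: Bastian, Nadia, and Maeve each take 48,000.
Ione's share (288,000) is divided into 3 shares of 96,000: Erik, Odalys, and Ilse each take 96,000.
Priya's share (288,000) is divided into 4 shares of 72,000: Zelie, Eamon, Nuria, and Wyatt each take 72,000.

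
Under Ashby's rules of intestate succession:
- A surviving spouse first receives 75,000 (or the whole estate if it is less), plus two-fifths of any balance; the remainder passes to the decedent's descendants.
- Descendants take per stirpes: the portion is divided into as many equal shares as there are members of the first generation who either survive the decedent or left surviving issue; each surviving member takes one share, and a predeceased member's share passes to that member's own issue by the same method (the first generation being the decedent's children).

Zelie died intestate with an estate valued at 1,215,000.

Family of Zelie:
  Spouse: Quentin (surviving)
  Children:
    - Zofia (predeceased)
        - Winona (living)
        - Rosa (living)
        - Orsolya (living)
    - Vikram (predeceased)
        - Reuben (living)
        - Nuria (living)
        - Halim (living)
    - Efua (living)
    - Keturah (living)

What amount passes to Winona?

Winona receives 57,000.

Quentin first takes 75,000, leaving a balance of 1,140,000. Quentin then takes two-fifths of the balance (456,000), for a total of 531,000. The remaining 684,000 passes to the descendants.
The descendants' portion (684,000) is divided into 4 shares of 171,000: Efua and Keturah each take 171,000; Zofia's 171,000 share passes to Zofia's issue; Vikram's 171,000 share passes to Vikram's issue.
Zofia's share (171,000) is divided into 3 shares of 57,000: Winona, Rosa, and Orsolya each take 57,000.
Vikram's share (171,000) is divided into 3 shares of 57,000: Reuben, Nuria, and Halim each take 57,000.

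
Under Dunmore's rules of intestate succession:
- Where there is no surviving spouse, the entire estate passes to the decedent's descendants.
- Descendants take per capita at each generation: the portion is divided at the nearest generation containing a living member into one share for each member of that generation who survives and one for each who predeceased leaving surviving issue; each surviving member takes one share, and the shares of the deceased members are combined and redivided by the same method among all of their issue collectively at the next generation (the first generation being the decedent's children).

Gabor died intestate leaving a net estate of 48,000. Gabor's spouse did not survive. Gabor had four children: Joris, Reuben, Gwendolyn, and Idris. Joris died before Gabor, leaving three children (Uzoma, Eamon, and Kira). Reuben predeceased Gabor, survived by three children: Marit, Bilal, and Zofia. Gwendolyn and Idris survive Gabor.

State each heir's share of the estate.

Uzoma: 4,000; Eamon: 4,000; Kira: 4,000; Marit: 4,000; Bilal: 4,000; Zofia: 4,000; Gwendolyn: 12,000; Idris: 12,000

The entire 48,000 passes to the descendants.
That amount (48,000) is divided at the children's generation into 4 shares of 12,000. Gwendolyn and Idris each take 12,000. The 2 shares of the deceased (Joris and Reuben) are combined into a pool of 24,000.
That pool (24,000) is divided at the grandchildren's generation equally among Uzoma, Eamon, Kira, Marit, Bilal, and Zofia: 4,000 each.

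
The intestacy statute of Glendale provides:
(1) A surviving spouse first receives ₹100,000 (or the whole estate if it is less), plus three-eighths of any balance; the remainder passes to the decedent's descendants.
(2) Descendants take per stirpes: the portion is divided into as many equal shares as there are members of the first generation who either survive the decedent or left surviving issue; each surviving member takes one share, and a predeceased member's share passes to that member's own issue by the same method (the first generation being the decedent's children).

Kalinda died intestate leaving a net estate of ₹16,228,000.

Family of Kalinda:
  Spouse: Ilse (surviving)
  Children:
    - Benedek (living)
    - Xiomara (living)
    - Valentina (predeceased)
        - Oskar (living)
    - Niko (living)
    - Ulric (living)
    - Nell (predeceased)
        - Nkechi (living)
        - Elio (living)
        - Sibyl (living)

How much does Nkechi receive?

Nkechi receives ₹560,000.

Ilse first takes ₹100,000, leaving a balance of ₹16,128,000. Ilse then takes three-eighths of the balance (₹6,048,000), for a total of ₹6,148,000. The remaining ₹10,080,000 passes to the descendants.
The descendants' portion (₹10,080,000) is divided into 6 shares of ₹1,680,000: Benedek, Xiomara, Niko, and Ulric each take ₹1,680,000; Valentina's ₹1,680,000 share passes to Valentina's issue; Nell's ₹1,680,000 share passes to Nell's issue.
Valentina's share (₹1,680,000) passes entirely to Oskar.
Nell's share (₹1,680,000) is divided into 3 shares of ₹560,000: Nkechi, Elio, and Sibyl each take ₹560,000.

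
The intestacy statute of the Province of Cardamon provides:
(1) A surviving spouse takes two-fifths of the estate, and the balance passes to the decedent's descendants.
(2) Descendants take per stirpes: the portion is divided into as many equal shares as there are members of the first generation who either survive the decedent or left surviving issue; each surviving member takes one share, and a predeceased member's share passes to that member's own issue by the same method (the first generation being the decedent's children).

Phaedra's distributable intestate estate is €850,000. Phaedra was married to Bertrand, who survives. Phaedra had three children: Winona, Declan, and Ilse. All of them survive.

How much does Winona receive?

Bertrand takes two-fifths of €850,000 = €340,000. The remaining €510,000 passes to the descendants.
The descendants' portion (€510,000) is divided into 3 shares of €170,000: Winona, Declan, and Ilse each take €170,000.

Winona receives €170,000.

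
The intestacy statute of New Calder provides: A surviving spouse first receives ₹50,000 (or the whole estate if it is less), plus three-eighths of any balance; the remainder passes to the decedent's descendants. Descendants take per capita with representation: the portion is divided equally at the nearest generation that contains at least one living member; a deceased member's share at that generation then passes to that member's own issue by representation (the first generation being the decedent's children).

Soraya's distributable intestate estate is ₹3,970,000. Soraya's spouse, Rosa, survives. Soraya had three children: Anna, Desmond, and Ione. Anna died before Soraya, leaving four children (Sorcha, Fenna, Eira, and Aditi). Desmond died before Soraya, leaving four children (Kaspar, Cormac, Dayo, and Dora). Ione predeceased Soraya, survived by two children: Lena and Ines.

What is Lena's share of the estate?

Rosa first takes ₹50,000, leaving a balance of ₹3,920,000. Rosa then takes three-eighths of the balance (₹1,470,000), for a total of ₹1,520,000. The remaining ₹2,450,000 passes to the descendants.
No child survives, so the initial division is made at the grandchildren's generation.
The descendants' portion (₹2,450,000) is divided into 10 shares of ₹245,000: Sorcha, Fenna, Eira, Aditi, Kaspar, Cormac, Dayo, Dora, Lena, and Ines each take ₹245,000.

Lena receives ₹245,000.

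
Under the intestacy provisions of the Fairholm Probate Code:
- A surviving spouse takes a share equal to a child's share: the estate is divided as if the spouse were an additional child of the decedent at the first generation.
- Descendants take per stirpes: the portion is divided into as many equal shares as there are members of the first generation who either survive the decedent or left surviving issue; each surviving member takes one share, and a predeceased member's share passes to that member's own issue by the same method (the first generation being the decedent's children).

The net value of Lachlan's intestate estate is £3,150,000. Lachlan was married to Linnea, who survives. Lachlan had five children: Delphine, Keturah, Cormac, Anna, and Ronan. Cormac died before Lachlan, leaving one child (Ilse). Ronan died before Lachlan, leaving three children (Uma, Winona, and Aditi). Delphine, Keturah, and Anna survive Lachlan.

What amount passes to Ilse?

Ilse receives £525,000.

The spouse counts as an additional share at the children's level, so there are 6 primary shares of £525,000. Linnea takes one such share (£525,000).
The children's combined portion (£2,625,000) is divided into 5 shares of £525,000: Delphine, Keturah, and Anna each take £525,000; Cormac's £525,000 share passes to Cormac's issue; Ronan's £525,000 share passes to Ronan's issue.
Cormac's share (£525,000) passes entirely to Ilse.
Ronan's share (£525,000) is divided into 3 shares of £175,000: Uma, Winona, and Aditi each take £175,000.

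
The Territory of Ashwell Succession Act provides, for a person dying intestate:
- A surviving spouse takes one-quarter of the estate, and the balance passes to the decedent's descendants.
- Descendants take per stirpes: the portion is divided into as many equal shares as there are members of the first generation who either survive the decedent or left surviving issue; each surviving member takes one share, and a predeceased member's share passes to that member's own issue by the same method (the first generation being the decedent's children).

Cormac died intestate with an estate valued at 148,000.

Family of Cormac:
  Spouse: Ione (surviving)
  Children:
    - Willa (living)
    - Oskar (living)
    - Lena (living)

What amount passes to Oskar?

Ione takes one-quarter of 148,000 = 37,000. The remaining 111,000 passes to the descendants.
The descendants' portion (111,000) is divided into 3 shares of 37,000: Willa, Oskar, and Lena each take 37,000.

Oskar receives 37,000.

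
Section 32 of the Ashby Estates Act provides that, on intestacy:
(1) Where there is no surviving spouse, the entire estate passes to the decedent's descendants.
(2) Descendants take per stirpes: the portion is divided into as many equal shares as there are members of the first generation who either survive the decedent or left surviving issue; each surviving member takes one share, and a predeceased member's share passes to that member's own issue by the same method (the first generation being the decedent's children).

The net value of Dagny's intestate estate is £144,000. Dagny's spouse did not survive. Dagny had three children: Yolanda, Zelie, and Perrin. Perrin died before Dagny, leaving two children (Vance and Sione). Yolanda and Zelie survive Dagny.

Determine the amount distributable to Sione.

Sione receives £24,000.

The entire £144,000 passes to the descendants.
That amount (£144,000) is divided into 3 shares of £48,000: Yolanda and Zelie each take £48,000; Perrin's £48,000 share passes to Perrin's issue.
Perrin's share (£48,000) is divided into 2 shares of £24,000: Vance and Sione each take £24,000.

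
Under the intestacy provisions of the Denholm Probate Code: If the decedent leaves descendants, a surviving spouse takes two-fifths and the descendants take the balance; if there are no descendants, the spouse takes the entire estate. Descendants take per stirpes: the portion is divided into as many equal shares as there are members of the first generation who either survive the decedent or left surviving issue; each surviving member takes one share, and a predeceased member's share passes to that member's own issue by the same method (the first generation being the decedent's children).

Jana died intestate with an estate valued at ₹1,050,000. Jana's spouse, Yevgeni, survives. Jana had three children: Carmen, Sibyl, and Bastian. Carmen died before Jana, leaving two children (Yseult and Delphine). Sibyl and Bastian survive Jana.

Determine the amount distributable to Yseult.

Yevgeni takes two-fifths of ₹1,050,000 = ₹420,000. The remaining ₹630,000 passes to the descendants.
The descendants' portion (₹630,000) is divided into 3 shares of ₹210,000: Sibyl and Bastian each take ₹210,000; Carmen's ₹210,000 share passes to Carmen's issue.
Carmen's share (₹210,000) is divided into 2 shares of ₹105,000: Yseult and Delphine each take ₹105,000.

Yseult receives ₹105,000.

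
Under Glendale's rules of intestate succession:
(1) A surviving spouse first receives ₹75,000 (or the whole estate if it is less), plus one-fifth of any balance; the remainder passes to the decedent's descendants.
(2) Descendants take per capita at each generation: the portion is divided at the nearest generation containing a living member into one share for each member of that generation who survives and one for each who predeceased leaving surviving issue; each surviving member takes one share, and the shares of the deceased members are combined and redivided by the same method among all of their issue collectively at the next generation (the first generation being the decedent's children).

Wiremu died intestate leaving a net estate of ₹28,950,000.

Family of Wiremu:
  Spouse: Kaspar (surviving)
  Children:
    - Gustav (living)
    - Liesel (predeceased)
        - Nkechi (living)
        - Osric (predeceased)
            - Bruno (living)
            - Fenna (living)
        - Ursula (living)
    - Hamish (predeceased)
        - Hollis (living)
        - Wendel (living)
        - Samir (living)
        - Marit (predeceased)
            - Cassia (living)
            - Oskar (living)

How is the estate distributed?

Kaspar: ₹5,850,000; Gustav: ₹7,700,000; Nkechi: ₹2,200,000; Bruno: ₹1,100,000; Fenna: ₹1,100,000; Ursula: ₹2,200,000; Hollis: ₹2,200,000; Wendel: ₹2,200,000; Samir: ₹2,200,000; Cassia: ₹1,100,000; Oskar: ₹1,100,000

Kaspar first takes ₹75,000, leaving a balance of ₹28,875,000. Kaspar then takes one-fifth of the balance (₹5,775,000), for a total of ₹5,850,000. The remaining ₹23,100,000 passes to the descendants.
The descendants' portion (₹23,100,000) is divided at the children's generation into 3 shares of ₹7,700,000. Gustav takes ₹7,700,000. The 2 shares of the deceased (Liesel and Hamish) are combined into a pool of ₹15,400,000.
That pool (₹15,400,000) is divided at the grandchildren's generation into 7 shares of ₹2,200,000. Nkechi, Ursula, Hollis, Wendel, and Samir each take ₹2,200,000. The 2 shares of the deceased (Osric and Marit) are combined into a pool of ₹4,400,000.
That pool (₹4,400,000) is divided at the great-grandchildren's generation equally among Bruno, Fenna, Cassia, and Oskar: ₹1,100,000 each.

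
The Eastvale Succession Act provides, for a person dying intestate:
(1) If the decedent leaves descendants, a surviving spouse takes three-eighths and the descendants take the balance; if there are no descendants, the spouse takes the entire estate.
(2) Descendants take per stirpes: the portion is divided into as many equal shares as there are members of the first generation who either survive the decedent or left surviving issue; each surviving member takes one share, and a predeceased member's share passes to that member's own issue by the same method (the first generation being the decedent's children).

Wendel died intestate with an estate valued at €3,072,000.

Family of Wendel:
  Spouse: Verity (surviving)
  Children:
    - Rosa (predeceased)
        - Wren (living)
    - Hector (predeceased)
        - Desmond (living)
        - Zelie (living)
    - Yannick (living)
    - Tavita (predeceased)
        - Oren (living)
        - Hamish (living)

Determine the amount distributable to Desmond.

Verity takes three-eighths of €3,072,000 = €1,152,000. The remaining €1,920,000 passes to the descendants.
The descendants' portion (€1,920,000) is divided into 4 shares of €480,000: Yannick takes €480,000; Rosa's €480,000 share passes to Rosa's issue; Hector's €480,000 share passes to Hector's issue; Tavita's €480,000 share passes to Tavita's issue.
Rosa's share (€480,000) passes entirely to Wren.
Hector's share (€480,000) is divided into 2 shares of €240,000: Desmond and Zelie each take €240,000.
Tavita's share (€480,000) is divided into 2 shares of €240,000: Oren and Hamish each take €240,000.

Desmond receives €240,000.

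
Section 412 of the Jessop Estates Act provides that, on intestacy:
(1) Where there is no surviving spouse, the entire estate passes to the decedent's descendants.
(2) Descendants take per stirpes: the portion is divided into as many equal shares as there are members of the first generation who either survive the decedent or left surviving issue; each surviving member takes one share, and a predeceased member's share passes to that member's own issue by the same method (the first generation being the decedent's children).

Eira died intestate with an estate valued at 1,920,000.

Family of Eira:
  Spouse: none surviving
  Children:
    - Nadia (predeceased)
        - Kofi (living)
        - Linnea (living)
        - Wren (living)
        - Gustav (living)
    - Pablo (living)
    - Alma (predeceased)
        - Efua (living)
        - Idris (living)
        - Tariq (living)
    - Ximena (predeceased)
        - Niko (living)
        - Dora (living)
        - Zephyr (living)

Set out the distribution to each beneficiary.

Kofi: 120,000; Linnea: 120,000; Wren: 120,000; Gustav: 120,000; Pablo: 480,000; Efua: 160,000; Idris: 160,000; Tariq: 160,000; Niko: 160,000; Dora: 160,000; Zephyr: 160,000

The entire 1,920,000 passes to the descendants.
That amount (1,920,000) is divided into 4 shares of 480,000: Pablo takes 480,000; Nadia's 480,000 share passes to Nadia's issue; Alma's 480,000 share passes to Alma's issue; Ximena's 480,000 share passes to Ximena's issue.
Nadia's share (480,000) is divided into 4 shares of 120,000: Kofi, Linnea, Wren, and Gustav each take 120,000.
Alma's share (480,000) is divided into 3 shares of 160,000: Efua, Idris, and Tariq each take 160,000.
Ximena's share (480,000) is divided into 3 shares of 160,000: Niko, Dora, and Zephyr each take 160,000.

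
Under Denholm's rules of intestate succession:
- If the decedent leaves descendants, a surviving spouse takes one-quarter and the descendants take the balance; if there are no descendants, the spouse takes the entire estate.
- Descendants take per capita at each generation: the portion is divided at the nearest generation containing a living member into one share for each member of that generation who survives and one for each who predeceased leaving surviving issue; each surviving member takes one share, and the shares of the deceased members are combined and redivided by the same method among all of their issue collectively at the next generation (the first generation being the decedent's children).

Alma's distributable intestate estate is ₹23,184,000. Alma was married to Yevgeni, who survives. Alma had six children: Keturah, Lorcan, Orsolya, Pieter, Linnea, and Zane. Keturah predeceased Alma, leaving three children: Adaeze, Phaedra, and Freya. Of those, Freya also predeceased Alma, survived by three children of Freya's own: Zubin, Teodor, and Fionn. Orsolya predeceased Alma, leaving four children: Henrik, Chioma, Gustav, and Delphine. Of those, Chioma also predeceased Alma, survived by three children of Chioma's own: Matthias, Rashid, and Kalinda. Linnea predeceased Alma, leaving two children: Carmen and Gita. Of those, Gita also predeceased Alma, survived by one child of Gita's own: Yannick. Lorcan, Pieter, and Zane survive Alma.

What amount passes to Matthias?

Yevgeni takes one-quarter of ₹23,184,000 = ₹5,796,000. The remaining ₹17,388,000 passes to the descendants.
The descendants' portion (₹17,388,000) is divided at the children's generation into 6 shares of ₹2,898,000. Lorcan, Pieter, and Zane each take ₹2,898,000. The 3 shares of the deceased (Keturah, Orsolya, and Linnea) are combined into a pool of ₹8,694,000.
That pool (₹8,694,000) is divided at the grandchildren's generation into 9 shares of ₹966,000. Adaeze, Phaedra, Henrik, Gustav, Delphine, and Carmen each take ₹966,000. The 3 shares of the deceased (Freya, Chioma, and Gita) are combined into a pool of ₹2,898,000.
That pool (₹2,898,000) is divided at the great-grandchildren's generation equally among Zubin, Teodor, Fionn, Matthias, Rashid, Kalinda, and Yannick: ₹414,000 each.

Matthias receives ₹414,000.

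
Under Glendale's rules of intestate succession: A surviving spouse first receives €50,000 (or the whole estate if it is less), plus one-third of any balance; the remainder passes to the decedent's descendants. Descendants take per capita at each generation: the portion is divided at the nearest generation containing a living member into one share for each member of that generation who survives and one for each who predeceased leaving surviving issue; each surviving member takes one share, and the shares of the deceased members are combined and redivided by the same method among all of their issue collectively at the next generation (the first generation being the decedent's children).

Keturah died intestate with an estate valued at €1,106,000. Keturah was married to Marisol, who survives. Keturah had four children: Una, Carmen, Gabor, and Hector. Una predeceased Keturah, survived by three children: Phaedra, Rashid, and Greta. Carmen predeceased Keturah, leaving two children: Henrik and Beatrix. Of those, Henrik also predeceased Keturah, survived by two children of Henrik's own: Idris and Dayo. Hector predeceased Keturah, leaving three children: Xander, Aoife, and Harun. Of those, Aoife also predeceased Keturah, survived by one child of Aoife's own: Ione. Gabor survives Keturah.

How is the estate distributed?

Marisol: €402,000; Phaedra: €66,000; Rashid: €66,000; Greta: €66,000; Idris: €44,000; Dayo: €44,000; Beatrix: €66,000; Gabor: €176,000; Xander: €66,000; Ione: €44,000; Harun: €66,000

Marisol first takes €50,000, leaving a balance of €1,056,000. Marisol then takes one-third of the balance (€352,000), for a total of €402,000. The remaining €704,000 passes to the descendants.
The descendants' portion (€704,000) is divided at the children's generation into 4 shares of €176,000. Gabor takes €176,000. The 3 shares of the deceased (Una, Carmen, and Hector) are combined into a pool of €528,000.
That pool (€528,000) is divided at the grandchildren's generation into 8 shares of €66,000. Phaedra, Rashid, Greta, Beatrix, Xander, and Harun each take €66,000. The 2 shares of the deceased (Henrik and Aoife) are combined into a pool of €132,000.
That pool (€132,000) is divided at the great-grandchildren's generation equally among Idris, Dayo, and Ione: €44,000 each.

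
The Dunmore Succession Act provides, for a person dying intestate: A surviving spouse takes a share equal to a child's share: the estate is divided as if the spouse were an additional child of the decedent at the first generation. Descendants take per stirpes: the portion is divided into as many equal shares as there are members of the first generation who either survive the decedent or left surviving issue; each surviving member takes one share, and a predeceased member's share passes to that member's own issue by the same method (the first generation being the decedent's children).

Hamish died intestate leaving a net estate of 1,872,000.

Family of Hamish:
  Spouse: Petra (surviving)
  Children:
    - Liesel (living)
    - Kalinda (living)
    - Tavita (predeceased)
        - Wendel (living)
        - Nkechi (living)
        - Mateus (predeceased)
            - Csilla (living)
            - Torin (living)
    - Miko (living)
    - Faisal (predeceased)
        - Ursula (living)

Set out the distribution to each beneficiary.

Petra: 312,000; Liesel: 312,000; Kalinda: 312,000; Wendel: 104,000; Nkechi: 104,000; Csilla: 52,000; Torin: 52,000; Miko: 312,000; Ursula: 312,000

The spouse counts as an additional share at the children's level, so there are 6 primary shares of 312,000. Petra takes one such share (312,000).
The children's combined portion (1,560,000) is divided into 5 shares of 312,000: Liesel, Kalinda, and Miko each take 312,000; Tavita's 312,000 share passes to Tavita's issue; Faisal's 312,000 share passes to Faisal's issue.
Tavita's share (312,000) is divided into 3 shares of 104,000: Wendel and Nkechi each take 104,000; Mateus's 104,000 share passes to Mateus's issue.
Mateus's share (104,000) is divided into 2 shares of 52,000: Csilla and Torin each take 52,000.
Faisal's share (312,000) passes entirely to Ursula.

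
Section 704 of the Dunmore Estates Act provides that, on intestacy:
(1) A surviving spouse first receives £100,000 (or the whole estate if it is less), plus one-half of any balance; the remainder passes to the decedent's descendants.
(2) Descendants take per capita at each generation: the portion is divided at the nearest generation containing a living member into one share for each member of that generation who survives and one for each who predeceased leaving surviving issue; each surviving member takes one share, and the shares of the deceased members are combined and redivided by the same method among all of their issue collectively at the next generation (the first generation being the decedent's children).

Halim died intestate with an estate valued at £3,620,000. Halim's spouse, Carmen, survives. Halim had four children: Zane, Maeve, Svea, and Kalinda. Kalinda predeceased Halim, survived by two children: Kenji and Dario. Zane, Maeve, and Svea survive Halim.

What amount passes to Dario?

Dario receives £220,000.

Carmen first takes £100,000, leaving a balance of £3,520,000. Carmen then takes one-half of the balance (£1,760,000), for a total of £1,860,000. The remaining £1,760,000 passes to the descendants.
The descendants' portion (£1,760,000) is divided at the children's generation into 4 shares of £440,000. Zane, Maeve, and Svea each take £440,000. The remaining share for the deceased Kalinda (£440,000) is carried to the next generation.
That pool (£440,000) is divided at the grandchildren's generation equally among Kenji and Dario: £220,000 each.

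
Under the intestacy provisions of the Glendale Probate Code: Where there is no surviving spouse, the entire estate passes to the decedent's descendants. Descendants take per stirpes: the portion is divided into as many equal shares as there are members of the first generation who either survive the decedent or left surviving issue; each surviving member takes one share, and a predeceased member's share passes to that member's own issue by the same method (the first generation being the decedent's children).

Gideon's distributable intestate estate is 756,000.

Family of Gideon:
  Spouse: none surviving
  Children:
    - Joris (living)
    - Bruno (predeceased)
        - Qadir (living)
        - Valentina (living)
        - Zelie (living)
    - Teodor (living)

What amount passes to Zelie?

The entire 756,000 passes to the descendants.
That amount (756,000) is divided into 3 shares of 252,000: Joris and Teodor each take 252,000; Bruno's 252,000 share passes to Bruno's issue.
Bruno's share (252,000) is divided into 3 shares of 84,000: Qadir, Valentina, and Zelie each take 84,000.

Zelie receives 84,000.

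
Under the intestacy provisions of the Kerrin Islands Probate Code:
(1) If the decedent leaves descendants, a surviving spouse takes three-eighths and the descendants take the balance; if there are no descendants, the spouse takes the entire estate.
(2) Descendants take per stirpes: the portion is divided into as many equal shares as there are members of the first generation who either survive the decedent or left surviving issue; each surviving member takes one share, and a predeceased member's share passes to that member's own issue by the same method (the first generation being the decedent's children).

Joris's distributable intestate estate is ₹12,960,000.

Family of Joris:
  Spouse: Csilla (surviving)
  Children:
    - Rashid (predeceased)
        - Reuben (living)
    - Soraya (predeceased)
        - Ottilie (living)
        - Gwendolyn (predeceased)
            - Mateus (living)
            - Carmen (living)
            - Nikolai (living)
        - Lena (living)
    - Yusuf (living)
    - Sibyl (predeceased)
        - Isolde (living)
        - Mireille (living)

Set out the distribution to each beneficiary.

Csilla: ₹4,860,000; Reuben: ₹2,025,000; Ottilie: ₹675,000; Mateus: ₹225,000; Carmen: ₹225,000; Nikolai: ₹225,000; Lena: ₹675,000; Yusuf: ₹2,025,000; Isolde: ₹1,012,500; Mireille: ₹1,012,500

Csilla takes three-eighths of ₹12,960,000 = ₹4,860,000. The remaining ₹8,100,000 passes to the descendants.
The descendants' portion (₹8,100,000) is divided into 4 shares of ₹2,025,000: Yusuf takes ₹2,025,000; Rashid's ₹2,025,000 share passes to Rashid's issue; Soraya's ₹2,025,000 share passes to Soraya's issue; Sibyl's ₹2,025,000 share passes to Sibyl's issue.
Rashid's share (₹2,025,000) passes entirely to Reuben.
Soraya's share (₹2,025,000) is divided into 3 shares of ₹675,000: Ottilie and Lena each take ₹675,000; Gwendolyn's ₹675,000 share passes to Gwendolyn's issue.
Gwendolyn's share (₹675,000) is divided into 3 shares of ₹225,000: Mateus, Carmen, and Nikolai each take ₹225,000.
Sibyl's share (₹2,025,000) is divided into 2 shares of ₹1,012,500: Isolde and Mireille each take ₹1,012,500.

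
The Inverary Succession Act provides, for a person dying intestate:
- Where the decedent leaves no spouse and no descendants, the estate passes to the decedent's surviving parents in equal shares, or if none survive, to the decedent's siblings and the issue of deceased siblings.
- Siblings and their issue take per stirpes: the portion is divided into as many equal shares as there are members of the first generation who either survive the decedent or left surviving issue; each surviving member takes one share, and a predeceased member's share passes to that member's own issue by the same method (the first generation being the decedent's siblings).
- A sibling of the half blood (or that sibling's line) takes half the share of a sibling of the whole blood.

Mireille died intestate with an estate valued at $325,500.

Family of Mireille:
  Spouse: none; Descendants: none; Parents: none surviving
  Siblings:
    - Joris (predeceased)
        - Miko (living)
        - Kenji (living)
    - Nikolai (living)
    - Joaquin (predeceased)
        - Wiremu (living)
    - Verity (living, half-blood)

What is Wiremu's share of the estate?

Wiremu receives $93,000.

The entire $325,500 passes to the siblings and their issue.
Counting each half-blood sibling's line as half a unit, there are 7/2 units in $325,500, so one unit is $93,000. Whole-blood lines (Joris, Nikolai, and Joaquin) take $93,000 each; half-blood lines (Verity) take $46,500 each.
Joris's share ($93,000) is divided into 2 shares of $46,500: Miko and Kenji each take $46,500.
Joaquin's share ($93,000) passes entirely to Wiremu.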